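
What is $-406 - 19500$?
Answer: $-19906$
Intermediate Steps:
$-406 - 19500 = -19906$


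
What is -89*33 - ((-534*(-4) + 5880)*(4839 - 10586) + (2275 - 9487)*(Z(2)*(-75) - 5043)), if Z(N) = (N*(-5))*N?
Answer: 20512899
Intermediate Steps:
Z(N) = -5*N**2 (Z(N) = (-5*N)*N = -5*N**2)
-89*33 - ((-534*(-4) + 5880)*(4839 - 10586) + (2275 - 9487)*(Z(2)*(-75) - 5043)) = -89*33 - ((-534*(-4) + 5880)*(4839 - 10586) + (2275 - 9487)*(-5*2**2*(-75) - 5043)) = -2937 - ((2136 + 5880)*(-5747) - 7212*(-5*4*(-75) - 5043)) = -2937 - (8016*(-5747) - 7212*(-20*(-75) - 5043)) = -2937 - (-46067952 - 7212*(1500 - 5043)) = -2937 - (-46067952 - 7212*(-3543)) = -2937 - (-46067952 + 25552116) = -2937 - 1*(-20515836) = -2937 + 20515836 = 20512899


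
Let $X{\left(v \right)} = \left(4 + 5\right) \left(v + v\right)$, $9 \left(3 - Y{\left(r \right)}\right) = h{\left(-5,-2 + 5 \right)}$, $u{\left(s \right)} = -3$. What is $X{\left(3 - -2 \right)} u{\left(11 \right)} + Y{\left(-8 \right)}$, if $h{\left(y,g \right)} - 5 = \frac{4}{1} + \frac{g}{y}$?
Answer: $- \frac{4019}{15} \approx -267.93$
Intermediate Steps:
$h{\left(y,g \right)} = 9 + \frac{g}{y}$ ($h{\left(y,g \right)} = 5 + \left(\frac{4}{1} + \frac{g}{y}\right) = 5 + \left(4 \cdot 1 + \frac{g}{y}\right) = 5 + \left(4 + \frac{g}{y}\right) = 9 + \frac{g}{y}$)
$Y{\left(r \right)} = \frac{31}{15}$ ($Y{\left(r \right)} = 3 - \frac{9 + \frac{-2 + 5}{-5}}{9} = 3 - \frac{9 + 3 \left(- \frac{1}{5}\right)}{9} = 3 - \frac{9 - \frac{3}{5}}{9} = 3 - \frac{14}{15} = \frac{31}{15}$)
$X{\left(v \right)} = 18 v$ ($X{\left(v \right)} = 9 \cdot 2 v = 18 v$)
$X{\left(3 - -2 \right)} u{\left(11 \right)} + Y{\left(-8 \right)} = 18 \left(3 - -2\right) \left(-3\right) + \frac{31}{15} = 18 \left(3 + 2\right) \left(-3\right) + \frac{31}{15} = 18 \cdot 5 \left(-3\right) + \frac{31}{15} = 90 \left(-3\right) + \frac{31}{15} = -270 + \frac{31}{15} = - \frac{4019}{15}$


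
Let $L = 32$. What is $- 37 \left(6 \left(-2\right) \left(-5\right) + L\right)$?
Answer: $-3404$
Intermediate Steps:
$- 37 \left(6 \left(-2\right) \left(-5\right) + L\right) = - 37 \left(6 \left(-2\right) \left(-5\right) + 32\right) = - 37 \left(\left(-12\right) \left(-5\right) + 32\right) = - 37 \left(60 + 32\right) = \left(-37\right) 92 = -3404$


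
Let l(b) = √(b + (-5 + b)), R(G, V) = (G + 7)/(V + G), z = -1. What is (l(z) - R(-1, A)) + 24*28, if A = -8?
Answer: 2018/3 + I*√7 ≈ 672.67 + 2.6458*I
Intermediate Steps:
R(G, V) = (7 + G)/(G + V)
l(b) = √(-5 + 2*b)
(l(z) - R(-1, A)) + 24*28 = (√(-5 + 2*(-1)) - (7 - 1)/(-1 - 8)) + 24*28 = (√(-5 - 2) - 6/(-9)) + 672 = (√(-7) - (-1)*6/9) + 672 = (I*√7 - 1*(-⅔)) + 672 = (I*√7 + ⅔) + 672 = (⅔ + I*√7) + 672 = 2018/3 + I*√7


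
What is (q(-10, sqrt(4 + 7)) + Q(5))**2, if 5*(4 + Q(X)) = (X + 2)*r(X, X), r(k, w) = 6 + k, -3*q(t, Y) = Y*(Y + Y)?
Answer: 3721/225 ≈ 16.538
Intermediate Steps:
q(t, Y) = -2*Y**2/3 (q(t, Y) = -Y*(Y + Y)/3 = -Y*2*Y/3 = -2*Y**2/3)
Q(X) = -4 + (2 + X)*(6 + X)/5 (Q(X) = -4 + ((X + 2)*(6 + X))/5 = -4 + ((2 + X)*(6 + X))/5 = -4 + (2 + X)*(6 + X)/5)
(q(-10, sqrt(4 + 7)) + Q(5))**2 = (-2*(sqrt(4 + 7))**2/3 + (-8/5 + (1/5)*5**2 + (8/5)*5))**2 = (-2*(sqrt(11))**2/3 + (-8/5 + (1/5)*25 + 8))**2 = (-2/3*11 + (-8/5 + 5 + 8))**2 = (-22/3 + 57/5)**2 = (61/15)**2 = 3721/225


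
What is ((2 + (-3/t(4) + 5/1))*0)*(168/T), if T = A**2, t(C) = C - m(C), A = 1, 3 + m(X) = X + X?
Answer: 0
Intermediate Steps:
m(X) = -3 + 2*X (m(X) = -3 + (X + X) = -3 + 2*X)
t(C) = 3 - C (t(C) = C - (-3 + 2*C) = C + (3 - 2*C) = 3 - C)
T = 1 (T = 1**2 = 1)
((2 + (-3/t(4) + 5/1))*0)*(168/T) = ((2 + (-3/(3 - 1*4) + 5/1))*0)*(168/1) = ((2 + (-3/(3 - 4) + 5*1))*0)*(168*1) = ((2 + (-3/(-1) + 5))*0)*168 = ((2 + (-3*(-1) + 5))*0)*168 = ((2 + (3 + 5))*0)*168 = ((2 + 8)*0)*168 = (10*0)*168 = 0*168 = 0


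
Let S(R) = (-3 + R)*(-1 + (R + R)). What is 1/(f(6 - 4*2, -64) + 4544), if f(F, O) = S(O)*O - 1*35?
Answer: -1/548643 ≈ -1.8227e-6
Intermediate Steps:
S(R) = (-1 + 2*R)*(-3 + R) (S(R) = (-3 + R)*(-1 + 2*R) = (-1 + 2*R)*(-3 + R))
f(F, O) = -35 + O*(3 - 7*O + 2*O²) (f(F, O) = (3 - 7*O + 2*O²)*O - 1*35 = O*(3 - 7*O + 2*O²) - 35 = -35 + O*(3 - 7*O + 2*O²))
1/(f(6 - 4*2, -64) + 4544) = 1/((-35 - 64*(3 - 7*(-64) + 2*(-64)²)) + 4544) = 1/((-35 - 64*(3 + 448 + 2*4096)) + 4544) = 1/((-35 - 64*(3 + 448 + 8192)) + 4544) = 1/((-35 - 64*8643) + 4544) = 1/((-35 - 553152) + 4544) = 1/(-553187 + 4544) = 1/(-548643) = -1/548643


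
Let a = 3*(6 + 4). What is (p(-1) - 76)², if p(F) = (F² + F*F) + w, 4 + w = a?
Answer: 2304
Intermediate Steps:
a = 30 (a = 3*10 = 30)
w = 26 (w = -4 + 30 = 26)
p(F) = 26 + 2*F² (p(F) = (F² + F*F) + 26 = (F² + F²) + 26 = 2*F² + 26 = 26 + 2*F²)
(p(-1) - 76)² = ((26 + 2*(-1)²) - 76)² = ((26 + 2*1) - 76)² = ((26 + 2) - 76)² = (28 - 76)² = (-48)² = 2304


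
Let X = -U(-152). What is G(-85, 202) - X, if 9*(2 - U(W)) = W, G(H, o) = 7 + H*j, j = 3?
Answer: -2062/9 ≈ -229.11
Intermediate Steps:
G(H, o) = 7 + 3*H (G(H, o) = 7 + H*3 = 7 + 3*H)
U(W) = 2 - W/9
X = -170/9 (X = -(2 - 1/9*(-152)) = -(2 + 152/9) = -1*170/9 = -170/9 ≈ -18.889)
G(-85, 202) - X = (7 + 3*(-85)) - 1*(-170/9) = (7 - 255) + 170/9 = -248 + 170/9 = -2062/9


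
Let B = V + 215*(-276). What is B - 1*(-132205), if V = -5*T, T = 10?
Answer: 72815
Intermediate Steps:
V = -50 (V = -5*10 = -50)
B = -59390 (B = -50 + 215*(-276) = -50 - 59340 = -59390)
B - 1*(-132205) = -59390 - 1*(-132205) = -59390 + 132205 = 72815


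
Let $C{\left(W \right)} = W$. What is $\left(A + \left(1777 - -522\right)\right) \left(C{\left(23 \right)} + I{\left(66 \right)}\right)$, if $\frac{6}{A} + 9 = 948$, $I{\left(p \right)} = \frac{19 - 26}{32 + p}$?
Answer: $\frac{230988069}{4382} \approx 52713.0$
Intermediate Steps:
$I{\left(p \right)} = - \frac{7}{32 + p}$
$A = \frac{2}{313}$ ($A = \frac{6}{-9 + 948} = \frac{6}{939} = 6 \cdot \frac{1}{939} = \frac{2}{313} \approx 0.0063898$)
$\left(A + \left(1777 - -522\right)\right) \left(C{\left(23 \right)} + I{\left(66 \right)}\right) = \left(\frac{2}{313} + \left(1777 - -522\right)\right) \left(23 - \frac{7}{32 + 66}\right) = \left(\frac{2}{313} + \left(1777 + 522\right)\right) \left(23 - \frac{7}{98}\right) = \left(\frac{2}{313} + 2299\right) \left(23 - \frac{1}{14}\right) = \frac{719589 \left(23 - \frac{1}{14}\right)}{313} = \frac{719589}{313} \cdot \frac{321}{14} = \frac{230988069}{4382}$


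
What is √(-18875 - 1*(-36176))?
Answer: √17301 ≈ 131.53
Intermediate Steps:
√(-18875 - 1*(-36176)) = √(-18875 + 36176) = √17301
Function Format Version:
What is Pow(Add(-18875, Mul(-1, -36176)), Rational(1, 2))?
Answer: Pow(17301, Rational(1, 2)) ≈ 131.53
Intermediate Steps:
Pow(Add(-18875, Mul(-1, -36176)), Rational(1, 2)) = Pow(Add(-18875, 36176), Rational(1, 2)) = Pow(17301, Rational(1, 2))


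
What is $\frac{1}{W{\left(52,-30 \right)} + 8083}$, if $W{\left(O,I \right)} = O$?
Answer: $\frac{1}{8135} \approx 0.00012293$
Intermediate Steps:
$\frac{1}{W{\left(52,-30 \right)} + 8083} = \frac{1}{52 + 8083} = \frac{1}{8135}$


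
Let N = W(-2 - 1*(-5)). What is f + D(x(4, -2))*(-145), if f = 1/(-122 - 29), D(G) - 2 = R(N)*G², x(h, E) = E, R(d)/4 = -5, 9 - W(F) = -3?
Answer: 1707809/151 ≈ 11310.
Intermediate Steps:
W(F) = 12 (W(F) = 9 - 1*(-3) = 9 + 3 = 12)
N = 12
R(d) = -20 (R(d) = 4*(-5) = -20)
D(G) = 2 - 20*G²
f = -1/151 (f = 1/(-151) = -1/151 ≈ -0.0066225)
f + D(x(4, -2))*(-145) = -1/151 + (2 - 20*(-2)²)*(-145) = -1/151 + (2 - 20*4)*(-145) = -1/151 + (2 - 80)*(-145) = -1/151 - 78*(-145) = -1/151 + 11310 = 1707809/151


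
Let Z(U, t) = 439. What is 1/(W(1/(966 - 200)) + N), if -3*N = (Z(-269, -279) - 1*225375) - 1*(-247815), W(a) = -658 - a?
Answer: -2298/19037401 ≈ -0.00012071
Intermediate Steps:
N = -22879/3 (N = -((439 - 1*225375) - 1*(-247815))/3 = -((439 - 225375) + 247815)/3 = -(-224936 + 247815)/3 = -⅓*22879 = -22879/3 ≈ -7626.3)
1/(W(1/(966 - 200)) + N) = 1/((-658 - 1/(966 - 200)) - 22879/3) = 1/((-658 - 1/766) - 22879/3) = 1/(-504029/766 - 22879/3) = 1/(-19037401/2298) = -2298/19037401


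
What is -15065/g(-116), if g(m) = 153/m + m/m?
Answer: 1747540/37 ≈ 47231.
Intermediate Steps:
g(m) = 1 + 153/m (g(m) = 153/m + 1 = 1 + 153/m)
-15065/g(-116) = -15065*(-116/(153 - 116)) = -15065/((-1/116*37)) = -15065/(-37/116) = -15065*(-116/37) = 1747540/37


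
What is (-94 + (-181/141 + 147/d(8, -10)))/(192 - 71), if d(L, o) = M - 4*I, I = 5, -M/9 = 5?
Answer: -894002/1108965 ≈ -0.80616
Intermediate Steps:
M = -45 (M = -9*5 = -45)
d(L, o) = -65 (d(L, o) = -45 - 4*5 = -45 - 20 = -65)
(-94 + (-181/141 + 147/d(8, -10)))/(192 - 71) = (-94 + (-181/141 + 147/(-65)))/(192 - 71) = (-94 + (-181*1/141 + 147*(-1/65)))/121 = (-94 + (-181/141 - 147/65))*(1/121) = (-94 - 32492/9165)*(1/121) = -894002/9165*1/121 = -894002/1108965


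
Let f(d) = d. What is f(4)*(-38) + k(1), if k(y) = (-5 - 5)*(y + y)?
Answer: -172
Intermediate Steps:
k(y) = -20*y
f(4)*(-38) + k(1) = 4*(-38) - 20*1 = -152 - 20 = -172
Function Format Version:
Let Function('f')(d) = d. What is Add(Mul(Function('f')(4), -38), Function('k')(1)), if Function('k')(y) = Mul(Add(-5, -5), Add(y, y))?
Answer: -172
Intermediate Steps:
Function('k')(y) = Mul(-20, y) (Function('k')(y) = Mul(-10, Mul(2, y)) = Mul(-20, y))
Add(Mul(Function('f')(4), -38), Function('k')(1)) = Add(Mul(4, -38), Mul(-20, 1)) = Add(-152, -20) = -172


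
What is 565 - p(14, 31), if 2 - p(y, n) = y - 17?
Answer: 560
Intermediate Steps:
p(y, n) = 19 - y (p(y, n) = 2 - (y - 17) = 2 - (-17 + y) = 2 + (17 - y) = 19 - y)
565 - p(14, 31) = 565 - (19 - 1*14) = 565 - (19 - 14) = 565 - 1*5 = 565 - 5 = 560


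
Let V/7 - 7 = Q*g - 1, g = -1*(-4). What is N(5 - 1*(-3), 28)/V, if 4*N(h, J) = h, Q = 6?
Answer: 1/105 ≈ 0.0095238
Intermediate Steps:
N(h, J) = h/4
g = 4
V = 210 (V = 49 + 7*(6*4 - 1) = 49 + 7*(24 - 1) = 49 + 7*23 = 49 + 161 = 210)
N(5 - 1*(-3), 28)/V = ((5 - 1*(-3))/4)/210 = ((5 + 3)/4)*(1/210) = ((¼)*8)*(1/210) = 2*(1/210) = 1/105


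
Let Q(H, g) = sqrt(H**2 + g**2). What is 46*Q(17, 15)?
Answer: 46*sqrt(514) ≈ 1042.9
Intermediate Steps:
46*Q(17, 15) = 46*sqrt(17**2 + 15**2) = 46*sqrt(289 + 225) = 46*sqrt(514)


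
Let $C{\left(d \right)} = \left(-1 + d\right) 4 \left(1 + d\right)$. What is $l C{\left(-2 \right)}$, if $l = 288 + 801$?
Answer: $13068$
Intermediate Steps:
$l = 1089$
$C{\left(d \right)} = \left(-1 + d\right) \left(4 + 4 d\right)$
$l C{\left(-2 \right)} = 1089 \left(-4 + 4 \left(-2\right)^{2}\right) = 1089 \left(-4 + 4 \cdot 4\right) = 1089 \left(-4 + 16\right) = 1089 \cdot 12 = 13068$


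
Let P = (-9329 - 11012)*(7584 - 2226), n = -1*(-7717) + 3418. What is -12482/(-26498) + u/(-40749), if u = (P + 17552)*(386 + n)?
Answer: 16633297111264963/539883501 ≈ 3.0809e+7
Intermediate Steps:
n = 11135 (n = 7717 + 3418 = 11135)
P = -108987078 (P = -20341*5358 = -108987078)
u = -1255437909046 (u = (-108987078 + 17552)*(386 + 11135) = -108969526*11521 = -1255437909046)
-12482/(-26498) + u/(-40749) = -12482/(-26498) - 1255437909046/(-40749) = -12482*(-1/26498) - 1255437909046*(-1/40749) = 6241/13249 + 1255437909046/40749 = 16633297111264963/539883501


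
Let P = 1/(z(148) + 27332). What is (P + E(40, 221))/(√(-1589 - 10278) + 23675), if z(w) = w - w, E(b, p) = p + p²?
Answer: 31747289199875/15320064091344 - 1340962585*I*√11867/15320064091344 ≈ 2.0723 - 0.0095351*I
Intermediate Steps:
z(w) = 0
P = 1/27332 (P = 1/(0 + 27332) = 1/27332 ≈ 3.6587e-5)
(P + E(40, 221))/(√(-1589 - 10278) + 23675) = (1/27332 + 221*(1 + 221))/(√(-1589 - 10278) + 23675) = (1/27332 + 221*222)/(√(-11867) + 23675) = (1/27332 + 49062)/(I*√11867 + 23675) = 1340962585/(27332*(23675 + I*√11867))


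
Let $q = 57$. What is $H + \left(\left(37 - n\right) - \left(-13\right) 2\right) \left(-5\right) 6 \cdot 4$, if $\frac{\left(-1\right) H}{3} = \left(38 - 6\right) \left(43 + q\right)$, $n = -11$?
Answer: $-18480$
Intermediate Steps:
$H = -9600$ ($H = - 3 \left(38 - 6\right) \left(43 + 57\right) = - 3 \left(38 - 6\right) 100 = - 3 \cdot 32 \cdot 100 = \left(-3\right) 3200 = -9600$)
$H + \left(\left(37 - n\right) - \left(-13\right) 2\right) \left(-5\right) 6 \cdot 4 = -9600 + \left(\left(37 - -11\right) - \left(-13\right) 2\right) \left(-5\right) 6 \cdot 4 = -9600 + \left(\left(37 + 11\right) - -26\right) \left(\left(-30\right) 4\right) = -9600 + \left(48 + 26\right) \left(-120\right) = -9600 + 74 \left(-120\right) = -9600 - 8880 = -18480$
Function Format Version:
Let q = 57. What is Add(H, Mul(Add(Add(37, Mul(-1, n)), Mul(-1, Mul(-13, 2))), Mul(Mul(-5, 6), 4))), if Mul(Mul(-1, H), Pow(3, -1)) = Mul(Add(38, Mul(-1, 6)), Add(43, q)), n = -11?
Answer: -18480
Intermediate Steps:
H = -9600 (H = Mul(-3, Mul(Add(38, Mul(-1, 6)), Add(43, 57))) = Mul(-3, Mul(Add(38, -6), 100)) = Mul(-3, Mul(32, 100)) = Mul(-3, 3200) = -9600)
Add(H, Mul(Add(Add(37, Mul(-1, n)), Mul(-1, Mul(-13, 2))), Mul(Mul(-5, 6), 4))) = Add(-9600, Mul(Add(Add(37, Mul(-1, -11)), Mul(-1, Mul(-13, 2))), Mul(Mul(-5, 6), 4))) = Add(-9600, Mul(Add(Add(37, 11), Mul(-1, -26)), Mul(-30, 4))) = Add(-9600, Mul(Add(48, 26), -120)) = Add(-9600, Mul(74, -120)) = Add(-9600, -8880) = -18480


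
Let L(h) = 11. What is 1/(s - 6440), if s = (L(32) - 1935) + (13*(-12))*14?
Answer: -1/10548 ≈ -9.4805e-5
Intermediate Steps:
s = -4108 (s = (11 - 1935) + (13*(-12))*14 = -1924 - 156*14 = -1924 - 2184 = -4108)
1/(s - 6440) = 1/(-4108 - 6440) = 1/(-10548) = -1/10548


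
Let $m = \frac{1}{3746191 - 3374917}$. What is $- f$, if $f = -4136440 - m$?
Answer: $\frac{1535752624561}{371274} \approx 4.1364 \cdot 10^{6}$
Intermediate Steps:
$m = \frac{1}{371274} \approx 2.6934 \cdot 10^{-6}$
$f = - \frac{1535752624561}{371274}$ ($f = -4136440 - \frac{1}{371274} = - \frac{1535752624561}{371274} \approx -4.1364 \cdot 10^{6}$)
$- f = \left(-1\right) \left(- \frac{1535752624561}{371274}\right) = \frac{1535752624561}{371274}$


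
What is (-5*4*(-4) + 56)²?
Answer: 18496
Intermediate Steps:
(-5*4*(-4) + 56)² = (-20*(-4) + 56)² = (80 + 56)² = 136² = 18496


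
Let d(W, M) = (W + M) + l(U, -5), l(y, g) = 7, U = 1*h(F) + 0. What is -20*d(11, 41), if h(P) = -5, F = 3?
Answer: -1180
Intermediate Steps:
U = -5 (U = 1*(-5) + 0 = -5 + 0 = -5)
d(W, M) = 7 + M + W (d(W, M) = (W + M) + 7 = (M + W) + 7 = 7 + M + W)
-20*d(11, 41) = -20*(7 + 41 + 11) = -20*59 = -1180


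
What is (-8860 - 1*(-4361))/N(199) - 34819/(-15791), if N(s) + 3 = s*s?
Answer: 1307719053/625292018 ≈ 2.0914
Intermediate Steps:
N(s) = -3 + s² (N(s) = -3 + s*s = -3 + s²)
(-8860 - 1*(-4361))/N(199) - 34819/(-15791) = (-8860 - 1*(-4361))/(-3 + 199²) - 34819/(-15791) = (-8860 + 4361)/(-3 + 39601) - 34819*(-1/15791) = -4499/39598 + 34819/15791 = 1307719053/625292018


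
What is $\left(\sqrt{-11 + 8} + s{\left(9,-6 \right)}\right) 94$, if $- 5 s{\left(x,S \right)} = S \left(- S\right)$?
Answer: $\frac{3384}{5} + 94 i \sqrt{3} \approx 676.8 + 162.81 i$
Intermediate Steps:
$s{\left(x,S \right)} = \frac{S^{2}}{5}$ ($s{\left(x,S \right)} = - \frac{S \left(- S\right)}{5} = - \frac{\left(-1\right) S^{2}}{5} = \frac{S^{2}}{5}$)
$\left(\sqrt{-11 + 8} + s{\left(9,-6 \right)}\right) 94 = \left(\sqrt{-11 + 8} + \frac{\left(-6\right)^{2}}{5}\right) 94 = \left(\sqrt{-3} + \frac{1}{5} \cdot 36\right) 94 = \left(i \sqrt{3} + \frac{36}{5}\right) 94 = \left(\frac{36}{5} + i \sqrt{3}\right) 94 = \frac{3384}{5} + 94 i \sqrt{3}$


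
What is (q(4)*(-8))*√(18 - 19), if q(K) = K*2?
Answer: -64*I ≈ -64.0*I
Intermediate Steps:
q(K) = 2*K
(q(4)*(-8))*√(18 - 19) = ((2*4)*(-8))*√(18 - 19) = (8*(-8))*√(-1) = -64*I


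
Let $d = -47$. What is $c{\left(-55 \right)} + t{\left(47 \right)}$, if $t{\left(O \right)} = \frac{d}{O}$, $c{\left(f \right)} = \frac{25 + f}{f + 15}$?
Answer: $- \frac{1}{4} \approx -0.25$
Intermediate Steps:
$c{\left(f \right)} = \frac{25 + f}{15 + f}$
$t{\left(O \right)} = - \frac{47}{O}$
$c{\left(-55 \right)} + t{\left(47 \right)} = \frac{25 - 55}{15 - 55} - \frac{47}{47} = \frac{1}{-40} \left(-30\right) - 1 = \left(- \frac{1}{40}\right) \left(-30\right) - 1 = \frac{3}{4} - 1 = - \frac{1}{4}$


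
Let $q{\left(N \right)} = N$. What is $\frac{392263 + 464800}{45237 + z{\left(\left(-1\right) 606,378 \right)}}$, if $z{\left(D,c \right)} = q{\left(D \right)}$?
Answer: $\frac{857063}{44631} \approx 19.203$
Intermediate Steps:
$z{\left(D,c \right)} = D$
$\frac{392263 + 464800}{45237 + z{\left(\left(-1\right) 606,378 \right)}} = \frac{392263 + 464800}{45237 - 606} = \frac{857063}{45237 - 606} = \frac{857063}{44631}$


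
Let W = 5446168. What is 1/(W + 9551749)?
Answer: 1/14997917 ≈ 6.6676e-8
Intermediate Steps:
1/(W + 9551749) = 1/(5446168 + 9551749) = 1/14997917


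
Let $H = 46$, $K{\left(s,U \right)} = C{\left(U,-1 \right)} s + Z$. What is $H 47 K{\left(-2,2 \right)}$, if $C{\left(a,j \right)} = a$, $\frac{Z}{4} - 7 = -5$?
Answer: $8648$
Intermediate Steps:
$Z = 8$ ($Z = 28 + 4 \left(-5\right) = 28 - 20 = 8$)
$K{\left(s,U \right)} = 8 + U s$ ($K{\left(s,U \right)} = U s + 8 = 8 + U s$)
$H 47 K{\left(-2,2 \right)} = 46 \cdot 47 \left(8 + 2 \left(-2\right)\right) = 2162 \left(8 - 4\right) = 2162 \cdot 4 = 8648$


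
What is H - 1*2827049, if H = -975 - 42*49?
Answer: -2830082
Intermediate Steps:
H = -3033 (H = -975 - 2058 = -3033)
H - 1*2827049 = -3033 - 1*2827049 = -3033 - 2827049 = -2830082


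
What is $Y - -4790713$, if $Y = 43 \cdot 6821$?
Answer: $5084016$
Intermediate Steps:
$Y = 293303$
$Y - -4790713 = 293303 - -4790713 = 293303 + 4790713 = 5084016$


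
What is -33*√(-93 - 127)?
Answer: -66*I*√55 ≈ -489.47*I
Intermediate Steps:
-33*√(-93 - 127) = -66*I*√55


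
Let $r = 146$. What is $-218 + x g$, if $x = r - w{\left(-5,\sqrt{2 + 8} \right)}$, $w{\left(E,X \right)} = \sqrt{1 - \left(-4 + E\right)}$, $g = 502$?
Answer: $73074 - 502 \sqrt{10} \approx 71487.0$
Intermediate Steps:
$w{\left(E,X \right)} = \sqrt{5 - E}$
$x = 146 - \sqrt{10}$ ($x = 146 - \sqrt{5 - -5} = 146 - \sqrt{5 + 5} = 146 - \sqrt{10} \approx 142.84$)
$-218 + x g = -218 + \left(146 - \sqrt{10}\right) 502 = -218 + \left(73292 - 502 \sqrt{10}\right) = 73074 - 502 \sqrt{10}$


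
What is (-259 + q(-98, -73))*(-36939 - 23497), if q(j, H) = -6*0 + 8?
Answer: 15169436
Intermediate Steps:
q(j, H) = 8 (q(j, H) = 0 + 8 = 8)
(-259 + q(-98, -73))*(-36939 - 23497) = (-259 + 8)*(-36939 - 23497) = -251*(-60436) = 15169436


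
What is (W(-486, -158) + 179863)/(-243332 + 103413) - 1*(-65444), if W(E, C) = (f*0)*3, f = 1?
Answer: 9156679173/139919 ≈ 65443.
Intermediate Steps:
W(E, C) = 0 (W(E, C) = (1*0)*3 = 0*3 = 0)
(W(-486, -158) + 179863)/(-243332 + 103413) - 1*(-65444) = (0 + 179863)/(-243332 + 103413) - 1*(-65444) = 179863/(-139919) + 65444 = 179863*(-1/139919) + 65444 = -179863/139919 + 65444 = 9156679173/139919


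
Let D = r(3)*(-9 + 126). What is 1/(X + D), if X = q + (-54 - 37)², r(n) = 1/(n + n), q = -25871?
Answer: -2/35141 ≈ -5.6914e-5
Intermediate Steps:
r(n) = 1/(2*n)
X = -17590 (X = -25871 + (-54 - 37)² = -25871 + (-91)² = -25871 + 8281 = -17590)
D = 39/2 (D = ((½)/3)*(-9 + 126) = ((½)*(⅓))*117 = (⅙)*117 = 39/2 ≈ 19.500)
1/(X + D) = 1/(-17590 + 39/2) = 1/(-35141/2) = -2/35141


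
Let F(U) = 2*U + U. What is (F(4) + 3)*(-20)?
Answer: -300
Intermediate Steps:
F(U) = 3*U
(F(4) + 3)*(-20) = (3*4 + 3)*(-20) = (12 + 3)*(-20) = 15*(-20) = -300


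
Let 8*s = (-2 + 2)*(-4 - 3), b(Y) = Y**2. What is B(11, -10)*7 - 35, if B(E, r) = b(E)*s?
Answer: -35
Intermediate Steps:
s = 0 (s = ((-2 + 2)*(-4 - 3))/8 = (0*(-7))/8 = (1/8)*0 = 0)
B(E, r) = 0 (B(E, r) = E**2*0 = 0)
B(11, -10)*7 - 35 = 0*7 - 35 = 0 - 35 = -35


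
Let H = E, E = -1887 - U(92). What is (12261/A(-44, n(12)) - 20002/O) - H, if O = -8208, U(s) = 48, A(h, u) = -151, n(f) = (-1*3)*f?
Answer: 1150318247/619704 ≈ 1856.2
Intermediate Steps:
n(f) = -3*f
E = -1935 (E = -1887 - 1*48 = -1887 - 48 = -1935)
H = -1935
(12261/A(-44, n(12)) - 20002/O) - H = (12261/(-151) - 20002/(-8208)) - 1*(-1935) = (12261*(-1/151) - 20002*(-1/8208)) + 1935 = (-12261/151 + 10001/4104) + 1935 = -48808993/619704 + 1935 = 1150318247/619704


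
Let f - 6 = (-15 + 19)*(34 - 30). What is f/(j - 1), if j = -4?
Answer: -22/5 ≈ -4.4000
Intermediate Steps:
f = 22 (f = 6 + (-15 + 19)*(34 - 30) = 6 + 4*4 = 6 + 16 = 22)
f/(j - 1) = 22/(-4 - 1) = 22/(-5) = -1/5*22 = -22/5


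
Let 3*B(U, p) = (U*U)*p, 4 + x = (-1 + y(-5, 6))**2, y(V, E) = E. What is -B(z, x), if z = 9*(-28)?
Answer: -444528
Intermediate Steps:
z = -252
x = 21 (x = -4 + (-1 + 6)**2 = -4 + 5**2 = -4 + 25 = 21)
B(U, p) = p*U**2/3 (B(U, p) = ((U*U)*p)/3 = (U**2*p)/3 = (p*U**2)/3 = p*U**2/3)
-B(z, x) = -21*(-252)**2/3 = -21*63504/3 = -1*444528 = -444528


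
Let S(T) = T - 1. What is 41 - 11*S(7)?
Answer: -25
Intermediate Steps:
S(T) = -1 + T
41 - 11*S(7) = 41 - 11*(-1 + 7) = 41 - 11*6 = 41 - 66 = -25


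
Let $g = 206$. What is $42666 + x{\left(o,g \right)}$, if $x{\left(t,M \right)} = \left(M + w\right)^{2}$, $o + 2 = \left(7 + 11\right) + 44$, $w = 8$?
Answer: $88462$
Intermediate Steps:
$o = 60$ ($o = -2 + \left(\left(7 + 11\right) + 44\right) = -2 + \left(18 + 44\right) = -2 + 62 = 60$)
$x{\left(t,M \right)} = \left(8 + M\right)^{2}$ ($x{\left(t,M \right)} = \left(M + 8\right)^{2} = \left(8 + M\right)^{2}$)
$42666 + x{\left(o,g \right)} = 42666 + \left(8 + 206\right)^{2} = 42666 + 214^{2} = 42666 + 45796 = 88462$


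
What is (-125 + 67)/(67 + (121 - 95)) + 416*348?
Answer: 13463366/93 ≈ 1.4477e+5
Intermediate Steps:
(-125 + 67)/(67 + (121 - 95)) + 416*348 = -58/(67 + 26) + 144768 = -58/93 + 144768 = 13463366/93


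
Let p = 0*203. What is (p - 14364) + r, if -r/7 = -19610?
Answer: 122906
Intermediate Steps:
r = 137270 (r = -7*(-19610) = 137270)
p = 0
(p - 14364) + r = (0 - 14364) + 137270 = -14364 + 137270 = 122906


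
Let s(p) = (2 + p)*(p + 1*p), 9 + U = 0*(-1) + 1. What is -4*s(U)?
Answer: -384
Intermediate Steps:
U = -8 (U = -9 + (0*(-1) + 1) = -9 + (0 + 1) = -9 + 1 = -8)
s(p) = 2*p*(2 + p) (s(p) = (2 + p)*(p + p) = (2 + p)*(2*p) = 2*p*(2 + p))
-4*s(U) = -8*(-8)*(2 - 8) = -8*(-8)*(-6) = -4*96 = -384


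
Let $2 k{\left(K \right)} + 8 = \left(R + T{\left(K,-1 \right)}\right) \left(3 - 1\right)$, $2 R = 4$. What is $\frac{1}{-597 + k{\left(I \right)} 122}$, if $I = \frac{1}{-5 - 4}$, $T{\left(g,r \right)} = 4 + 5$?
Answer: $\frac{1}{257} \approx 0.0038911$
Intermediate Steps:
$R = 2$ ($R = \frac{1}{2} \cdot 4 = 2$)
$T{\left(g,r \right)} = 9$
$I = - \frac{1}{9}$ ($I = \frac{1}{-9} = - \frac{1}{9} \approx -0.11111$)
$k{\left(K \right)} = 7$ ($k{\left(K \right)} = -4 + \frac{\left(2 + 9\right) \left(3 - 1\right)}{2} = -4 + \frac{11 \cdot 2}{2} = -4 + \frac{1}{2} \cdot 22 = -4 + 11 = 7$)
$\frac{1}{-597 + k{\left(I \right)} 122} = \frac{1}{-597 + 7 \cdot 122} = \frac{1}{-597 + 854} = \frac{1}{257}$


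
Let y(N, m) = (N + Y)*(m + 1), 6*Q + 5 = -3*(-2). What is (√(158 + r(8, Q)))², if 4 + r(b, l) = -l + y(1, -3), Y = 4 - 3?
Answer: 899/6 ≈ 149.83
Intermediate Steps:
Q = ⅙ (Q = -⅚ + (-3*(-2))/6 = -⅚ + (⅙)*6 = -⅚ + 1 = ⅙ ≈ 0.16667)
Y = 1
y(N, m) = (1 + N)*(1 + m) (y(N, m) = (N + 1)*(m + 1) = (1 + N)*(1 + m))
r(b, l) = -8 - l (r(b, l) = -4 + (-l + (1 + 1 - 3 + 1*(-3))) = -4 + (-l + (1 + 1 - 3 - 3)) = -4 + (-l - 4) = -4 + (-4 - l) = -8 - l)
(√(158 + r(8, Q)))² = (√(158 + (-8 - 1*⅙)))² = (√(158 + (-8 - ⅙)))² = (√(158 - 49/6))² = (√(899/6))² = (√5394/6)² = 899/6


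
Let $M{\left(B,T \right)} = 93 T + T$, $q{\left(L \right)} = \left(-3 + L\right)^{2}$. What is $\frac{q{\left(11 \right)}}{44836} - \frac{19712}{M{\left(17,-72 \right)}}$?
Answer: $\frac{13816256}{4741407} \approx 2.914$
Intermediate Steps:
$M{\left(B,T \right)} = 94 T$
$\frac{q{\left(11 \right)}}{44836} - \frac{19712}{M{\left(17,-72 \right)}} = \frac{\left(-3 + 11\right)^{2}}{44836} - \frac{19712}{94 \left(-72\right)} = 8^{2} \cdot \frac{1}{44836} - \frac{19712}{-6768} = 64 \cdot \frac{1}{44836} - - \frac{1232}{423} = \frac{16}{11209} + \frac{1232}{423} = \frac{13816256}{4741407}$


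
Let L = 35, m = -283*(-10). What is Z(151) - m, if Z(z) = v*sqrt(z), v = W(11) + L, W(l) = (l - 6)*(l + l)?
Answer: -2830 + 145*sqrt(151) ≈ -1048.2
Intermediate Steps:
m = 2830
W(l) = 2*l*(-6 + l) (W(l) = (-6 + l)*(2*l) = 2*l*(-6 + l))
v = 145 (v = 2*11*(-6 + 11) + 35 = 2*11*5 + 35 = 110 + 35 = 145)
Z(z) = 145*sqrt(z)
Z(151) - m = 145*sqrt(151) - 1*2830 = 145*sqrt(151) - 2830 = -2830 + 145*sqrt(151)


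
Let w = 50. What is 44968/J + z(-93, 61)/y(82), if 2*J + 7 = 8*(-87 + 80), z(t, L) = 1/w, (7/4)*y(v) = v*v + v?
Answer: -17488697537/12250800 ≈ -1427.6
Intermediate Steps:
y(v) = 4*v/7 + 4*v²/7 (y(v) = 4*(v*v + v)/7 = 4*(v² + v)/7 = 4*(v + v²)/7 = 4*v/7 + 4*v²/7)
z(t, L) = 1/50
J = -63/2 (J = -7/2 + (8*(-87 + 80))/2 = -7/2 + (8*(-7))/2 = -7/2 + (½)*(-56) = -7/2 - 28 = -63/2 ≈ -31.500)
44968/J + z(-93, 61)/y(82) = 44968/(-63/2) + 1/(50*(((4/7)*82*(1 + 82)))) = 44968*(-2/63) + 1/(50*(((4/7)*82*83))) = -12848/9 + 1/(50*(27224/7)) = -12848/9 + (1/50)*(7/27224) = -12848/9 + 7/1361200 = -17488697537/12250800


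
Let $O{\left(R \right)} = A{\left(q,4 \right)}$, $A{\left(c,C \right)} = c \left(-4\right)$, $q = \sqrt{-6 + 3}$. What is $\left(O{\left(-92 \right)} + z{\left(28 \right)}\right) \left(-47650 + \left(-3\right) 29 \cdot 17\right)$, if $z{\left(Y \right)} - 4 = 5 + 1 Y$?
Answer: $-1817773 + 196516 i \sqrt{3} \approx -1.8178 \cdot 10^{6} + 3.4038 \cdot 10^{5} i$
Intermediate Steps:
$q = i \sqrt{3}$ ($q = \sqrt{-3} = i \sqrt{3} \approx 1.732 i$)
$A{\left(c,C \right)} = - 4 c$
$O{\left(R \right)} = - 4 i \sqrt{3}$
$z{\left(Y \right)} = 9 + Y$ ($z{\left(Y \right)} = 4 + \left(5 + 1 Y\right) = 4 + \left(5 + Y\right) = 9 + Y$)
$\left(O{\left(-92 \right)} + z{\left(28 \right)}\right) \left(-47650 + \left(-3\right) 29 \cdot 17\right) = \left(- 4 i \sqrt{3} + \left(9 + 28\right)\right) \left(-47650 + \left(-3\right) 29 \cdot 17\right) = \left(- 4 i \sqrt{3} + 37\right) \left(-47650 - 1479\right) = \left(37 - 4 i \sqrt{3}\right) \left(-47650 - 1479\right) = \left(37 - 4 i \sqrt{3}\right) \left(-49129\right) = -1817773 + 196516 i \sqrt{3}$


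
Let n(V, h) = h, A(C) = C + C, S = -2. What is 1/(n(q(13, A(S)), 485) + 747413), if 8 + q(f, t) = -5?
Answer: 1/747898 ≈ 1.3371e-6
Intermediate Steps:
A(C) = 2*C
q(f, t) = -13 (q(f, t) = -8 - 5 = -13)
1/(n(q(13, A(S)), 485) + 747413) = 1/(485 + 747413) = 1/747898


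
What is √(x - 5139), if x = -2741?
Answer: 2*I*√1970 ≈ 88.769*I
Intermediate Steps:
√(x - 5139) = √(-2741 - 5139) = √(-7880) = 2*I*√1970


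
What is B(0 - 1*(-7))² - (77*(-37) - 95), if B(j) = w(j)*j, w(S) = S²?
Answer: 120593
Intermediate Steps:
B(j) = j³ (B(j) = j²*j = j³)
B(0 - 1*(-7))² - (77*(-37) - 95) = ((0 - 1*(-7))³)² - (77*(-37) - 95) = ((0 + 7)³)² - (-2849 - 95) = (7³)² - 1*(-2944) = 343² + 2944 = 117649 + 2944 = 120593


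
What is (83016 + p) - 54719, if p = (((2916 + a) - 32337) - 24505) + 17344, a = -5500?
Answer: -13785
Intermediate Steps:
p = -42082 (p = (((2916 - 5500) - 32337) - 24505) + 17344 = ((-2584 - 32337) - 24505) + 17344 = (-34921 - 24505) + 17344 = -59426 + 17344 = -42082)
(83016 + p) - 54719 = (83016 - 42082) - 54719 = 40934 - 54719 = -13785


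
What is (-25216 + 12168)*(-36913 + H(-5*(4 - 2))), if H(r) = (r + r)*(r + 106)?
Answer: 506692984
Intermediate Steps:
H(r) = 2*r*(106 + r) (H(r) = (2*r)*(106 + r) = 2*r*(106 + r))
(-25216 + 12168)*(-36913 + H(-5*(4 - 2))) = (-25216 + 12168)*(-36913 + 2*(-5*(4 - 2))*(106 - 5*(4 - 2))) = -13048*(-36913 + 2*(-5*2)*(106 - 5*2)) = -13048*(-36913 + 2*(-10)*(106 - 10)) = -13048*(-36913 + 2*(-10)*96) = -13048*(-36913 - 1920) = -13048*(-38833) = 506692984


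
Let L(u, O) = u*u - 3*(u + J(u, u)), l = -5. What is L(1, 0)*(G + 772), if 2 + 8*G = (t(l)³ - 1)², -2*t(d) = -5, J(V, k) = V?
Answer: -2044125/512 ≈ -3992.4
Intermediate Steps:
t(d) = 5/2 (t(d) = -½*(-5) = 5/2)
L(u, O) = u² - 6*u (L(u, O) = u*u - 3*(u + u) = u² - 6*u)
G = 13561/512 (G = -¼ + ((5/2)³ - 1)²/8 = -¼ + (125/8 - 1)²/8 = -¼ + (117/8)²/8 = -¼ + (⅛)*(13689/64) = -¼ + 13689/512 = 13561/512 ≈ 26.486)
L(1, 0)*(G + 772) = (1*(-6 + 1))*(13561/512 + 772) = (1*(-5))*(408825/512) = -5*408825/512 = -2044125/512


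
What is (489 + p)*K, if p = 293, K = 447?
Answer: 349554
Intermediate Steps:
(489 + p)*K = (489 + 293)*447 = 782*447 = 349554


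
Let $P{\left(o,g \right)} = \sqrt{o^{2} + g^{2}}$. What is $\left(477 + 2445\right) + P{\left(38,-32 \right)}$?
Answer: $2922 + 2 \sqrt{617} \approx 2971.7$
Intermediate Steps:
$P{\left(o,g \right)} = \sqrt{g^{2} + o^{2}}$
$\left(477 + 2445\right) + P{\left(38,-32 \right)} = \left(477 + 2445\right) + \sqrt{\left(-32\right)^{2} + 38^{2}} = 2922 + \sqrt{1024 + 1444} = 2922 + \sqrt{2468} = 2922 + 2 \sqrt{617}$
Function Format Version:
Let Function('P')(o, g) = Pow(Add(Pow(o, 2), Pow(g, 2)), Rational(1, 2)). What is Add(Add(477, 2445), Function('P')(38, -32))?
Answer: Add(2922, Mul(2, Pow(617, Rational(1, 2)))) ≈ 2971.7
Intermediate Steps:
Function('P')(o, g) = Pow(Add(Pow(g, 2), Pow(o, 2)), Rational(1, 2))
Add(Add(477, 2445), Function('P')(38, -32)) = Add(Add(477, 2445), Pow(Add(Pow(-32, 2), Pow(38, 2)), Rational(1, 2))) = Add(2922, Pow(Add(1024, 1444), Rational(1, 2))) = Add(2922, Pow(2468, Rational(1, 2))) = Add(2922, Mul(2, Pow(617, Rational(1, 2))))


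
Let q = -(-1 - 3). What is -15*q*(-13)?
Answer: 780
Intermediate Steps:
q = 4 (q = -1*(-4) = 4)
-15*q*(-13) = -15*4*(-13) = -60*(-13) = 780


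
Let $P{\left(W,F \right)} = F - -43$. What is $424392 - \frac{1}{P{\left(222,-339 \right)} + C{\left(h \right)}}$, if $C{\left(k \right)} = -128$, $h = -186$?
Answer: $\frac{179942209}{424} \approx 4.2439 \cdot 10^{5}$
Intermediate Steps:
$P{\left(W,F \right)} = 43 + F$ ($P{\left(W,F \right)} = F + 43 = 43 + F$)
$424392 - \frac{1}{P{\left(222,-339 \right)} + C{\left(h \right)}} = 424392 - \frac{1}{\left(43 - 339\right) - 128} = 424392 - \frac{1}{-296 - 128} = 424392 - \frac{1}{-424} = 424392 - - \frac{1}{424} = 424392 + \frac{1}{424} = \frac{179942209}{424}$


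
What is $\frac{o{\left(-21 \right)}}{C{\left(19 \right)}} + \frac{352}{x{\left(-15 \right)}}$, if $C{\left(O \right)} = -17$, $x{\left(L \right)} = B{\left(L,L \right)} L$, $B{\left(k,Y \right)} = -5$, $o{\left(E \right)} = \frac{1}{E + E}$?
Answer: $\frac{83801}{17850} \approx 4.6947$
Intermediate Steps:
$o{\left(E \right)} = \frac{1}{2 E}$
$x{\left(L \right)} = - 5 L$
$\frac{o{\left(-21 \right)}}{C{\left(19 \right)}} + \frac{352}{x{\left(-15 \right)}} = \frac{\frac{1}{2} \frac{1}{-21}}{-17} + \frac{352}{\left(-5\right) \left(-15\right)} = \frac{1}{2} \left(- \frac{1}{21}\right) \left(- \frac{1}{17}\right) + \frac{352}{75} = \left(- \frac{1}{42}\right) \left(- \frac{1}{17}\right) + 352 \cdot \frac{1}{75} = \frac{1}{714} + \frac{352}{75} = \frac{83801}{17850}$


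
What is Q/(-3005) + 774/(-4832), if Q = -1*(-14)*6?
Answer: -1365879/7260080 ≈ -0.18814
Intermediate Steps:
Q = 84 (Q = 14*6 = 84)
Q/(-3005) + 774/(-4832) = 84/(-3005) + 774/(-4832) = 84*(-1/3005) + 774*(-1/4832) = -84/3005 - 387/2416 = -1365879/7260080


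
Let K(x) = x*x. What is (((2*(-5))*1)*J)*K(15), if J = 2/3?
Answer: -1500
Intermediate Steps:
J = 2/3 (J = 2*(1/3) = 2/3 ≈ 0.66667)
K(x) = x**2
(((2*(-5))*1)*J)*K(15) = (((2*(-5))*1)*(2/3))*15**2 = (-10*1*(2/3))*225 = -10*2/3*225 = -20/3*225 = -1500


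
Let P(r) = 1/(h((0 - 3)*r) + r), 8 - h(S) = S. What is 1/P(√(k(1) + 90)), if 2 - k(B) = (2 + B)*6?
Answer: 8 + 4*√74 ≈ 42.409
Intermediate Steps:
k(B) = -10 - 6*B (k(B) = 2 - (2 + B)*6 = 2 - (12 + 6*B) = 2 + (-12 - 6*B) = -10 - 6*B)
h(S) = 8 - S
P(r) = 1/(8 + 4*r) (P(r) = 1/((8 - (0 - 3)*r) + r) = 1/((8 - (-3)*r) + r) = 1/((8 + 3*r) + r) = 1/(8 + 4*r))
1/P(√(k(1) + 90)) = 1/(1/(4*(2 + √((-10 - 6*1) + 90)))) = 1/(1/(4*(2 + √((-10 - 6) + 90)))) = 1/(1/(4*(2 + √(-16 + 90)))) = 1/(1/(4*(2 + √74))) = 8 + 4*√74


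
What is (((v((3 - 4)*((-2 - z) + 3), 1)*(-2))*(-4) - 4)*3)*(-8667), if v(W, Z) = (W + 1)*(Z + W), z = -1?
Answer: -104004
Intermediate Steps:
v(W, Z) = (1 + W)*(W + Z)
(((v((3 - 4)*((-2 - z) + 3), 1)*(-2))*(-4) - 4)*3)*(-8667) = (((((3 - 4)*((-2 - 1*(-1)) + 3) + 1 + ((3 - 4)*((-2 - 1*(-1)) + 3))**2 + ((3 - 4)*((-2 - 1*(-1)) + 3))*1)*(-2))*(-4) - 4)*3)*(-8667) = ((((-((-2 + 1) + 3) + 1 + (-((-2 + 1) + 3))**2 - ((-2 + 1) + 3)*1)*(-2))*(-4) - 4)*3)*(-8667) = ((((-(-1 + 3) + 1 + (-(-1 + 3))**2 - (-1 + 3)*1)*(-2))*(-4) - 4)*3)*(-8667) = ((((-1*2 + 1 + (-1*2)**2 - 1*2*1)*(-2))*(-4) - 4)*3)*(-8667) = ((((-2 + 1 + (-2)**2 - 2*1)*(-2))*(-4) - 4)*3)*(-8667) = ((((-2 + 1 + 4 - 2)*(-2))*(-4) - 4)*3)*(-8667) = (((1*(-2))*(-4) - 4)*3)*(-8667) = ((-2*(-4) - 4)*3)*(-8667) = ((8 - 4)*3)*(-8667) = (4*3)*(-8667) = 12*(-8667) = -104004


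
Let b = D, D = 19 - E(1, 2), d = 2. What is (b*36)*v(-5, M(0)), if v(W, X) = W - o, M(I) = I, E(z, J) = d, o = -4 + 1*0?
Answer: -612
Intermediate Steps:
o = -4 (o = -4 + 0 = -4)
E(z, J) = 2
v(W, X) = 4 + W (v(W, X) = W - 1*(-4) = W + 4 = 4 + W)
D = 17 (D = 19 - 1*2 = 19 - 2 = 17)
b = 17
(b*36)*v(-5, M(0)) = (17*36)*(4 - 5) = 612*(-1) = -612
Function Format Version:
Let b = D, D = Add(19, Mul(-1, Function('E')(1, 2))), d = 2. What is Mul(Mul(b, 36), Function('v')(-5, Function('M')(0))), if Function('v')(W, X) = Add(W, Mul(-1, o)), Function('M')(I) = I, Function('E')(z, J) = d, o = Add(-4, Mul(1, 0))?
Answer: -612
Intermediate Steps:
o = -4 (o = Add(-4, 0) = -4)
Function('E')(z, J) = 2
Function('v')(W, X) = Add(4, W) (Function('v')(W, X) = Add(W, Mul(-1, -4)) = Add(W, 4) = Add(4, W))
D = 17 (D = Add(19, Mul(-1, 2)) = Add(19, -2) = 17)
b = 17
Mul(Mul(b, 36), Function('v')(-5, Function('M')(0))) = Mul(Mul(17, 36), Add(4, -5)) = Mul(612, -1) = -612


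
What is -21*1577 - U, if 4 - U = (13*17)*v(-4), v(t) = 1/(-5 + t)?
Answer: -298310/9 ≈ -33146.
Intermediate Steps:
U = 257/9 (U = 4 - 13*17/(-5 - 4) = 4 - 221/(-9) = 4 - 221*(-1)/9 = 4 - 1*(-221/9) = 4 + 221/9 = 257/9 ≈ 28.556)
-21*1577 - U = -21*1577 - 1*257/9 = -33117 - 257/9 = -298310/9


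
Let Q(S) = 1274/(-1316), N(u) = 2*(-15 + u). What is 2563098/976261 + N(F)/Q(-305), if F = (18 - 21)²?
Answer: 102651102/6833827 ≈ 15.021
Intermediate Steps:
F = 9 (F = (-3)² = 9)
N(u) = -30 + 2*u
Q(S) = -91/94 (Q(S) = 1274*(-1/1316) = -91/94)
2563098/976261 + N(F)/Q(-305) = 2563098/976261 + (-30 + 2*9)/(-91/94) = 2563098*(1/976261) + (-30 + 18)*(-94/91) = 2563098/976261 - 12*(-94/91) = 2563098/976261 + 1128/91 = 102651102/6833827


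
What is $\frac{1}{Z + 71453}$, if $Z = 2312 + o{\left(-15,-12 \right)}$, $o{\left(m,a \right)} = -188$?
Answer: $\frac{1}{73577} \approx 1.3591 \cdot 10^{-5}$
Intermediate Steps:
$Z = 2124$ ($Z = 2312 - 188 = 2124$)
$\frac{1}{Z + 71453} = \frac{1}{2124 + 71453} = \frac{1}{73577}$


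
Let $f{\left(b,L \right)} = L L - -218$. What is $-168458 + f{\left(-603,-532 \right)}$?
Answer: $114784$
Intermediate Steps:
$f{\left(b,L \right)} = 218 + L^{2}$ ($f{\left(b,L \right)} = L^{2} + 218 = 218 + L^{2}$)
$-168458 + f{\left(-603,-532 \right)} = -168458 + \left(218 + \left(-532\right)^{2}\right) = -168458 + \left(218 + 283024\right) = -168458 + 283242 = 114784$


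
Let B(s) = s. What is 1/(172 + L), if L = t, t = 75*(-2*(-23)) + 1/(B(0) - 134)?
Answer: 134/485347 ≈ 0.00027609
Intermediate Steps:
t = 462299/134 (t = 75*(-2*(-23)) + 1/(0 - 134) = 75*46 + 1/(-134) = 3450 - 1/134 = 462299/134 ≈ 3450.0)
L = 462299/134 ≈ 3450.0
1/(172 + L) = 1/(172 + 462299/134) = 1/(485347/134) = 134/485347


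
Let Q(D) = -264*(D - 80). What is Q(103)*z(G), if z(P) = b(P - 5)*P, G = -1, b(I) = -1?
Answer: -6072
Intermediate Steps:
Q(D) = 21120 - 264*D (Q(D) = -264*(-80 + D) = 21120 - 264*D)
z(P) = -P
Q(103)*z(G) = (21120 - 264*103)*(-1*(-1)) = (21120 - 27192)*1 = -6072*1 = -6072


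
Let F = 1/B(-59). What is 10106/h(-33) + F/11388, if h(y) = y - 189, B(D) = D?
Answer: -377230043/8286668 ≈ -45.523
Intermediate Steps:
h(y) = -189 + y
F = -1/59 (F = 1/(-59) = -1/59 ≈ -0.016949)
10106/h(-33) + F/11388 = 10106/(-189 - 33) - 1/59/11388 = 10106/(-222) - 1/59*1/11388 = 10106*(-1/222) - 1/671892 = -5053/111 - 1/671892 = -377230043/8286668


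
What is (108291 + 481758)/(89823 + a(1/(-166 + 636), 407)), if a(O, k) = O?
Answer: 277323030/42216811 ≈ 6.5690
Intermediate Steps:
(108291 + 481758)/(89823 + a(1/(-166 + 636), 407)) = (108291 + 481758)/(89823 + 1/(-166 + 636)) = 590049/(89823 + 1/470) = 590049/(42216811/470) = 590049*(470/42216811) = 277323030/42216811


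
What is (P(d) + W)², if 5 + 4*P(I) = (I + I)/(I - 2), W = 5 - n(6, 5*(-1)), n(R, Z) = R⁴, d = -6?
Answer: 106812225/64 ≈ 1.6689e+6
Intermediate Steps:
W = -1291 (W = 5 - 1*6⁴ = 5 - 1*1296 = 5 - 1296 = -1291)
P(I) = -5/4 + I/(2*(-2 + I)) (P(I) = -5/4 + ((I + I)/(I - 2))/4 = -5/4 + ((2*I)/(-2 + I))/4 = -5/4 + (2*I/(-2 + I))/4 = -5/4 + I/(2*(-2 + I)))
(P(d) + W)² = ((10 - 3*(-6))/(4*(-2 - 6)) - 1291)² = ((¼)*(10 + 18)/(-8) - 1291)² = ((¼)*(-⅛)*28 - 1291)² = (-7/8 - 1291)² = (-10335/8)² = 106812225/64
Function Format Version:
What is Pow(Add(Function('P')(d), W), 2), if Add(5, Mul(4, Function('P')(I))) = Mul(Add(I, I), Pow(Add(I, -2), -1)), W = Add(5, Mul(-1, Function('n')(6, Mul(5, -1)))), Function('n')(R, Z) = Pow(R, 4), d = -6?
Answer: Rational(106812225, 64) ≈ 1.6689e+6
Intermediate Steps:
W = -1291 (W = Add(5, Mul(-1, Pow(6, 4))) = Add(5, Mul(-1, 1296)) = Add(5, -1296) = -1291)
Function('P')(I) = Add(Rational(-5, 4), Mul(Rational(1, 2), I, Pow(Add(-2, I), -1))) (Function('P')(I) = Add(Rational(-5, 4), Mul(Rational(1, 4), Mul(Add(I, I), Pow(Add(I, -2), -1)))) = Add(Rational(-5, 4), Mul(Rational(1, 4), Mul(Mul(2, I), Pow(Add(-2, I), -1)))) = Add(Rational(-5, 4), Mul(Rational(1, 4), Mul(2, I, Pow(Add(-2, I), -1)))) = Add(Rational(-5, 4), Mul(Rational(1, 2), I, Pow(Add(-2, I), -1))))
Pow(Add(Function('P')(d), W), 2) = Pow(Add(Mul(Rational(1, 4), Pow(Add(-2, -6), -1), Add(10, Mul(-3, -6))), -1291), 2) = Pow(Add(Mul(Rational(1, 4), Pow(-8, -1), Add(10, 18)), -1291), 2) = Pow(Add(Mul(Rational(1, 4), Rational(-1, 8), 28), -1291), 2) = Pow(Add(Rational(-7, 8), -1291), 2) = Pow(Rational(-10335, 8), 2) = Rational(106812225, 64)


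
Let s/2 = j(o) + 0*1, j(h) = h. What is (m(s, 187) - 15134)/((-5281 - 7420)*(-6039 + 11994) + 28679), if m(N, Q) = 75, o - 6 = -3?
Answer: 15059/75605776 ≈ 0.00019918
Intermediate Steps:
o = 3 (o = 6 - 3 = 3)
s = 6 (s = 2*(3 + 0*1) = 2*(3 + 0) = 2*3 = 6)
(m(s, 187) - 15134)/((-5281 - 7420)*(-6039 + 11994) + 28679) = (75 - 15134)/((-5281 - 7420)*(-6039 + 11994) + 28679) = -15059/(-12701*5955 + 28679) = -15059/(-75634455 + 28679) = -15059/(-75605776) = -15059*(-1/75605776) = 15059/75605776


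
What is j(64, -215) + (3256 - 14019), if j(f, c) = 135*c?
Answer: -39788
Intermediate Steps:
j(64, -215) + (3256 - 14019) = 135*(-215) + (3256 - 14019) = -29025 - 10763 = -39788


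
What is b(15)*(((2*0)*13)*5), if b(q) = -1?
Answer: 0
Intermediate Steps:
b(15)*(((2*0)*13)*5) = -(2*0)*13*5 = -0*13*5 = -0*5 = -1*0 = 0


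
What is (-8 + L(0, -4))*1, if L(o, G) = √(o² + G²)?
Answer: -4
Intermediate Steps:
L(o, G) = √(G² + o²)
(-8 + L(0, -4))*1 = (-8 + √((-4)² + 0²))*1 = (-8 + √(16 + 0))*1 = (-8 + √16)*1 = (-8 + 4)*1 = -4*1 = -4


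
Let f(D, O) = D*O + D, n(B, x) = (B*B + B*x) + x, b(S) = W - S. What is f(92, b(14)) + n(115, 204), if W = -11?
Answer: 34681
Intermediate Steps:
b(S) = -11 - S
n(B, x) = x + B**2 + B*x (n(B, x) = (B**2 + B*x) + x = x + B**2 + B*x)
f(D, O) = D + D*O
f(92, b(14)) + n(115, 204) = 92*(1 + (-11 - 1*14)) + (204 + 115**2 + 115*204) = 92*(1 + (-11 - 14)) + (204 + 13225 + 23460) = 92*(1 - 25) + 36889 = 92*(-24) + 36889 = -2208 + 36889 = 34681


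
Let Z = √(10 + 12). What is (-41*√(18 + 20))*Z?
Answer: -82*√209 ≈ -1185.5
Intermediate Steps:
Z = √22 ≈ 4.6904
(-41*√(18 + 20))*Z = (-41*√(18 + 20))*√22 = (-41*√38)*√22 = -82*√209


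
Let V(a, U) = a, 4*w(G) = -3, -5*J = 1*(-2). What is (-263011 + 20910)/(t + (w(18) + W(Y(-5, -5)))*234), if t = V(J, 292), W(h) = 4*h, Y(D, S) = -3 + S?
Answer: 2421010/76631 ≈ 31.593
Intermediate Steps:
J = 2/5 (J = -(-2)/5 = -1/5*(-2) = 2/5 ≈ 0.40000)
w(G) = -3/4 (w(G) = (1/4)*(-3) = -3/4)
t = 2/5 ≈ 0.40000
(-263011 + 20910)/(t + (w(18) + W(Y(-5, -5)))*234) = (-263011 + 20910)/(2/5 + (-3/4 + 4*(-3 - 5))*234) = -242101/(2/5 + (-3/4 + 4*(-8))*234) = -242101/(2/5 + (-3/4 - 32)*234) = -242101/(2/5 - 131/4*234) = -242101/(2/5 - 15327/2) = -242101/(-76631/10) = -242101*(-10/76631) = 2421010/76631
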